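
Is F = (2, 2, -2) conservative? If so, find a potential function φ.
Yes, F is conservative. φ = 2*x + 2*y - 2*z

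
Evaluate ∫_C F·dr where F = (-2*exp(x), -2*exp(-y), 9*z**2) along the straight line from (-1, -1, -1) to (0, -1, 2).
2*exp(-1) + 25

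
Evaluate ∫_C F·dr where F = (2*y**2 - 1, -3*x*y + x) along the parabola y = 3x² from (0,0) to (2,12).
-1082/5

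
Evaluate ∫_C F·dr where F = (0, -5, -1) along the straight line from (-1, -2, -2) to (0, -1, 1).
-8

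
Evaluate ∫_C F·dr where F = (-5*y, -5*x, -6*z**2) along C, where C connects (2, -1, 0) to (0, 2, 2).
-26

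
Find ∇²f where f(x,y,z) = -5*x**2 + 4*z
-10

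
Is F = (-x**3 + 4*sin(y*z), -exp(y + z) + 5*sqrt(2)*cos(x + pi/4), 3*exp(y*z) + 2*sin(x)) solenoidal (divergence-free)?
No, ∇·F = -3*x**2 + 3*y*exp(y*z) - exp(y + z)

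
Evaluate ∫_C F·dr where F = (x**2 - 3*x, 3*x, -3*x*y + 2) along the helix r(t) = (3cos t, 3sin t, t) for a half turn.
-18 + 31*pi/2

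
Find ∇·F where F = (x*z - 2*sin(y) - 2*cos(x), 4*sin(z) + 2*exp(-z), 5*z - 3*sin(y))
z + 2*sin(x) + 5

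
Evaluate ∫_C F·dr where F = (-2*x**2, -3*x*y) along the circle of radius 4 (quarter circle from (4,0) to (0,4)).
-64/3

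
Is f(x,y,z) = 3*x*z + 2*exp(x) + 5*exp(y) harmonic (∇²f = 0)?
No, ∇²f = 2*exp(x) + 5*exp(y)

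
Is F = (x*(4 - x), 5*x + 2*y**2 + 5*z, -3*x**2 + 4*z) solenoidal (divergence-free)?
No, ∇·F = -2*x + 4*y + 8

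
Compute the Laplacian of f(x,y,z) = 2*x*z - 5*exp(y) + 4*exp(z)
-5*exp(y) + 4*exp(z)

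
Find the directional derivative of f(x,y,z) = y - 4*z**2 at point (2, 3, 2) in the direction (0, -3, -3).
15*sqrt(2)/2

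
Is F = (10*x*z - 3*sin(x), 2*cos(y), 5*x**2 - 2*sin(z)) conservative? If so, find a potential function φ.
Yes, F is conservative. φ = 5*x**2*z + 2*sin(y) + 3*cos(x) + 2*cos(z)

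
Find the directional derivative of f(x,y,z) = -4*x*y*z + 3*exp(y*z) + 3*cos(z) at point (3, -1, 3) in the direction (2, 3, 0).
3*sqrt(13)*(9 - 28*exp(3))*exp(-3)/13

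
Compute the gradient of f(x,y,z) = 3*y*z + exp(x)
(exp(x), 3*z, 3*y)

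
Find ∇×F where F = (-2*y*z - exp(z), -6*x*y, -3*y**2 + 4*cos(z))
(-6*y, -2*y - exp(z), -6*y + 2*z)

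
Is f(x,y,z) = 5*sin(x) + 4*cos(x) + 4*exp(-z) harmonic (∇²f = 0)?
No, ∇²f = -5*sin(x) - 4*cos(x) + 4*exp(-z)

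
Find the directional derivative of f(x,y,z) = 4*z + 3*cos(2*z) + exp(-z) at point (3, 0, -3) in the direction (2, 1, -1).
sqrt(6)*(-4 - 6*sin(6) + exp(3))/6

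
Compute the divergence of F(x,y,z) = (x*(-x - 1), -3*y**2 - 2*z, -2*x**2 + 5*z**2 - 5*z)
-2*x - 6*y + 10*z - 6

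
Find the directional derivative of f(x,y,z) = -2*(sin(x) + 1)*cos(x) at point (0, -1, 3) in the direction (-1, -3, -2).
sqrt(14)/7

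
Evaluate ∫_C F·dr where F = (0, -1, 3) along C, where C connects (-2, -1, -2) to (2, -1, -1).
3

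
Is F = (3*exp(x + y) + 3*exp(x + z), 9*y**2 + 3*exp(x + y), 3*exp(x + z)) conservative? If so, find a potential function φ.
Yes, F is conservative. φ = 3*y**3 + 3*exp(x + y) + 3*exp(x + z)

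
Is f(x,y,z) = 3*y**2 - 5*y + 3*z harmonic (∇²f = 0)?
No, ∇²f = 6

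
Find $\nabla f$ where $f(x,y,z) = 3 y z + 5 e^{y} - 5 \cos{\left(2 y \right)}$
(0, 3*z + 5*exp(y) + 10*sin(2*y), 3*y)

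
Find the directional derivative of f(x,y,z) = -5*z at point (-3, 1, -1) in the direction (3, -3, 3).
-5*sqrt(3)/3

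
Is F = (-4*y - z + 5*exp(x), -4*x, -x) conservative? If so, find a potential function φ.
Yes, F is conservative. φ = -4*x*y - x*z + 5*exp(x)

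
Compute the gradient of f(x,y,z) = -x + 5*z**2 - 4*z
(-1, 0, 10*z - 4)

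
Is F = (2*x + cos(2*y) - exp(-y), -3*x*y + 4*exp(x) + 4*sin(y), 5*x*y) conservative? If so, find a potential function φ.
No, ∇×F = (5*x, -5*y, -3*y + 4*exp(x) + 2*sin(2*y) - exp(-y)) ≠ 0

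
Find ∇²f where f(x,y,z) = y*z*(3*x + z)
2*y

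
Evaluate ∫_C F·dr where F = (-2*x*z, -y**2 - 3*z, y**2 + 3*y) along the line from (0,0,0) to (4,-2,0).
8/3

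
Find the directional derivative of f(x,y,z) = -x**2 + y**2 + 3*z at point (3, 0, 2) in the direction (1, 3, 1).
-3*sqrt(11)/11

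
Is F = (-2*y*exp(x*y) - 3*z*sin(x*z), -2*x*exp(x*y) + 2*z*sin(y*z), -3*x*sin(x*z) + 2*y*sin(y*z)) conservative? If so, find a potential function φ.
Yes, F is conservative. φ = -2*exp(x*y) + 3*cos(x*z) - 2*cos(y*z)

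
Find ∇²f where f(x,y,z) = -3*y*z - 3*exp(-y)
-3*exp(-y)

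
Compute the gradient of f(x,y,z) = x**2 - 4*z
(2*x, 0, -4)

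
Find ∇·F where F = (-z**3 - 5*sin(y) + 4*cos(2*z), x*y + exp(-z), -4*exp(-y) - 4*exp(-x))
x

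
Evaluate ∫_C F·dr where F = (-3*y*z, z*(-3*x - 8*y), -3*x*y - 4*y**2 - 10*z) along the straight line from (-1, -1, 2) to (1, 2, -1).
51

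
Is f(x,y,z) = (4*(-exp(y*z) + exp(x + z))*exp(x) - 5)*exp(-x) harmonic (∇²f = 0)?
No, ∇²f = -4*y**2*exp(y*z) - 4*z**2*exp(y*z) + 8*exp(x + z) - 5*exp(-x)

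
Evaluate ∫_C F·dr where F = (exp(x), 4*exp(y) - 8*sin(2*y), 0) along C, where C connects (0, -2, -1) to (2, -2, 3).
-1 + exp(2)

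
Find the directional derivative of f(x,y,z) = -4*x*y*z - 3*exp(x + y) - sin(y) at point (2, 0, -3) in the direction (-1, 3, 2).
3*sqrt(14)*(23 - 2*exp(2))/14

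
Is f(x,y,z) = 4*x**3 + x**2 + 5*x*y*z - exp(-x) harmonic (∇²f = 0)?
No, ∇²f = 24*x + 2 - exp(-x)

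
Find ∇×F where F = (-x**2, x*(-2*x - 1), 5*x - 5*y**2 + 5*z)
(-10*y, -5, -4*x - 1)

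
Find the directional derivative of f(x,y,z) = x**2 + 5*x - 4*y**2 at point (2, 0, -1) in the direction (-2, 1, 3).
-9*sqrt(14)/7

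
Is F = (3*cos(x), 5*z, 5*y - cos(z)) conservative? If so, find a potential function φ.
Yes, F is conservative. φ = 5*y*z + 3*sin(x) - sin(z)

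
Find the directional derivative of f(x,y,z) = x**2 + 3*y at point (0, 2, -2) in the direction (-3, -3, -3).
-sqrt(3)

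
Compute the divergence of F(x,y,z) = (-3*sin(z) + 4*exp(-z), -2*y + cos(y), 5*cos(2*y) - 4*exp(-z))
-sin(y) - 2 + 4*exp(-z)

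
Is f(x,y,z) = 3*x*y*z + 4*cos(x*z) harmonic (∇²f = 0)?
No, ∇²f = -4*(x**2 + z**2)*cos(x*z)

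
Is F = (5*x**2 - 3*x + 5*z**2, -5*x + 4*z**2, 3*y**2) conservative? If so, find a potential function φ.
No, ∇×F = (6*y - 8*z, 10*z, -5) ≠ 0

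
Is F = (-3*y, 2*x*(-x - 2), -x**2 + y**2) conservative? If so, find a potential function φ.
No, ∇×F = (2*y, 2*x, -4*x - 1) ≠ 0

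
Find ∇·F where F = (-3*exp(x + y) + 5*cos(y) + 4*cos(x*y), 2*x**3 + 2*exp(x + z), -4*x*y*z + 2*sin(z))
-4*x*y - 4*y*sin(x*y) - 3*exp(x + y) + 2*cos(z)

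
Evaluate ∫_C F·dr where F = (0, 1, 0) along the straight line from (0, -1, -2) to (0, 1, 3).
2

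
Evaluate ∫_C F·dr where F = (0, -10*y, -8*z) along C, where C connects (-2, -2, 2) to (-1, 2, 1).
12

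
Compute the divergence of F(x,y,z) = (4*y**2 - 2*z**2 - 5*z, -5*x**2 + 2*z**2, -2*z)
-2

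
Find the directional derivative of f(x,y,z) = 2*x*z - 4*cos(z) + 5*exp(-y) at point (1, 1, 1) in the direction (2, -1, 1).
sqrt(6)*(5 + 2*E*(2*sin(1) + 3))*exp(-1)/6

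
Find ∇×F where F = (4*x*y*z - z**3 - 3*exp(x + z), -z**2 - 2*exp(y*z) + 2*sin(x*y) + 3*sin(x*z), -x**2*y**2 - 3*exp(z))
(-2*x**2*y - 3*x*cos(x*z) + 2*y*exp(y*z) + 2*z, 2*x*y**2 + 4*x*y - 3*z**2 - 3*exp(x + z), -4*x*z + 2*y*cos(x*y) + 3*z*cos(x*z))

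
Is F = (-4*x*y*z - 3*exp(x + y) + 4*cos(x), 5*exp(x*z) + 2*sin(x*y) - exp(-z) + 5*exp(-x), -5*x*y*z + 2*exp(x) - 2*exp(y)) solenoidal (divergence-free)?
No, ∇·F = -5*x*y + 2*x*cos(x*y) - 4*y*z - 3*exp(x + y) - 4*sin(x)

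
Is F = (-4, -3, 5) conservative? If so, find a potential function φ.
Yes, F is conservative. φ = -4*x - 3*y + 5*z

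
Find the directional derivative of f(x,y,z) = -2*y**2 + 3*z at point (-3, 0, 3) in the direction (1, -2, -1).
-sqrt(6)/2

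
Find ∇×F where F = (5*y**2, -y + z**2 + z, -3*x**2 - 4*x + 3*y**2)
(6*y - 2*z - 1, 6*x + 4, -10*y)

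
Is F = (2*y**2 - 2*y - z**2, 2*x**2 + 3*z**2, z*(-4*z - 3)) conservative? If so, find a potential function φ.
No, ∇×F = (-6*z, -2*z, 4*x - 4*y + 2) ≠ 0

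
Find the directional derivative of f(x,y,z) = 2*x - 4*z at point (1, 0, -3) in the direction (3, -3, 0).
sqrt(2)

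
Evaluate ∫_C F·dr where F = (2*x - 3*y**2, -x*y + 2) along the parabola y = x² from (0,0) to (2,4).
-20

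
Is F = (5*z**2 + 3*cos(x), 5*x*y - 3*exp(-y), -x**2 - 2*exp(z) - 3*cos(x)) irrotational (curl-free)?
No, ∇×F = (0, 2*x + 10*z - 3*sin(x), 5*y)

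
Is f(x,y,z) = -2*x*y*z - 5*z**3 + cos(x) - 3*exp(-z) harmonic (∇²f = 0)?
No, ∇²f = -30*z - cos(x) - 3*exp(-z)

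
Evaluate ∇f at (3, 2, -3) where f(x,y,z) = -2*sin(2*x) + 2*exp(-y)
(-4*cos(6), -2*exp(-2), 0)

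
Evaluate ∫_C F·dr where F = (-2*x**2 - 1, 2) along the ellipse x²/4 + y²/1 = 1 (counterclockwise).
0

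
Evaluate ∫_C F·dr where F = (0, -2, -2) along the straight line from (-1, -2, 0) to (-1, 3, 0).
-10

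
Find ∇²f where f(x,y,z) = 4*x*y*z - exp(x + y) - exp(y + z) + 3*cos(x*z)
-3*x**2*cos(x*z) - 3*z**2*cos(x*z) - 2*exp(x + y) - 2*exp(y + z)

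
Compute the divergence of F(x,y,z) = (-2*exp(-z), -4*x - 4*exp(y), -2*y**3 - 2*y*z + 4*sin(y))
-2*y - 4*exp(y)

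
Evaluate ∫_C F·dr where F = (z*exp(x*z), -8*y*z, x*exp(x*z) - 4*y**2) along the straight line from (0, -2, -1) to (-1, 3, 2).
-89 + exp(-2)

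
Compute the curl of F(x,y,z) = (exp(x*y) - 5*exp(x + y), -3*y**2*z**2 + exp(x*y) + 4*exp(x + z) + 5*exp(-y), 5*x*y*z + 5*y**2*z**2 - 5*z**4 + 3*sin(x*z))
(5*x*z + 6*y**2*z + 10*y*z**2 - 4*exp(x + z), -z*(5*y + 3*cos(x*z)), -x*exp(x*y) + y*exp(x*y) + 5*exp(x + y) + 4*exp(x + z))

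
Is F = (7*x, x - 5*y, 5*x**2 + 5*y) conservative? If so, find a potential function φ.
No, ∇×F = (5, -10*x, 1) ≠ 0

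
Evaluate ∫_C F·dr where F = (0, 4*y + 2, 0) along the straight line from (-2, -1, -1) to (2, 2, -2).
12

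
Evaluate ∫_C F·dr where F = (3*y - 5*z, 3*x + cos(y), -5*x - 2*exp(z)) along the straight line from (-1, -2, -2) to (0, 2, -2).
2*sin(2) + 4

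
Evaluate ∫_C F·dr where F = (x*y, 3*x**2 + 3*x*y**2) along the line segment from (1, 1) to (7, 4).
1119/2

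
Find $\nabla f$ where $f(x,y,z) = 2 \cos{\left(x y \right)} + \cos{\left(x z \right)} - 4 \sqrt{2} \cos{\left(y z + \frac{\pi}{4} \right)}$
(-2*y*sin(x*y) - z*sin(x*z), -2*x*sin(x*y) + 4*sqrt(2)*z*sin(y*z + pi/4), -x*sin(x*z) + 4*sqrt(2)*y*sin(y*z + pi/4))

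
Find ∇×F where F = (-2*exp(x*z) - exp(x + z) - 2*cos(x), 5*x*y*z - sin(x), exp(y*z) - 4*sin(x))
(-5*x*y + z*exp(y*z), -2*x*exp(x*z) - exp(x + z) + 4*cos(x), 5*y*z - cos(x))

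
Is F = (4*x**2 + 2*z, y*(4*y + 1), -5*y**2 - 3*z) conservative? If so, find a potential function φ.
No, ∇×F = (-10*y, 2, 0) ≠ 0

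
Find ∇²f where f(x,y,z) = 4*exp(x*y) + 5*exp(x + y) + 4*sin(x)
4*x**2*exp(x*y) + 4*y**2*exp(x*y) + 10*exp(x + y) - 4*sin(x)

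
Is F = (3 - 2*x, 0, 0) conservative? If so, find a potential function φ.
Yes, F is conservative. φ = x*(3 - x)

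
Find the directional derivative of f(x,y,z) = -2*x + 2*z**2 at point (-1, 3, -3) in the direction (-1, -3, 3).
-34*sqrt(19)/19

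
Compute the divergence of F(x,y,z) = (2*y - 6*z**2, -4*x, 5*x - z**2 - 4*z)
-2*z - 4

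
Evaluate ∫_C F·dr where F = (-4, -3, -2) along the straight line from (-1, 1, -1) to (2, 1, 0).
-14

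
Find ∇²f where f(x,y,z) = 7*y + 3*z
0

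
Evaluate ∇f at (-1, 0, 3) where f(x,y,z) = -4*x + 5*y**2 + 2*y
(-4, 2, 0)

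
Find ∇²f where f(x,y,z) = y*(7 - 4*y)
-8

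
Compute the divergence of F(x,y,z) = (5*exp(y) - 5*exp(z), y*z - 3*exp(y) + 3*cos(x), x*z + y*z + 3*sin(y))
x + y + z - 3*exp(y)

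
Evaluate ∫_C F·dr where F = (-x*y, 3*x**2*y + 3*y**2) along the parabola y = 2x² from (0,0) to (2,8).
760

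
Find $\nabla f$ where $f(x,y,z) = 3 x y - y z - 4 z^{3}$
(3*y, 3*x - z, -y - 12*z**2)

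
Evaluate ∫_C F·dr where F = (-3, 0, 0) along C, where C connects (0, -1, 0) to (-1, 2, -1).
3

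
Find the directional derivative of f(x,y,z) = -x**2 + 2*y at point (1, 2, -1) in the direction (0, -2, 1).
-4*sqrt(5)/5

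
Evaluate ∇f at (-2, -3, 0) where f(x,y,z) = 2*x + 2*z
(2, 0, 2)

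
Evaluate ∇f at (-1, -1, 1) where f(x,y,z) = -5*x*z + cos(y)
(-5, sin(1), 5)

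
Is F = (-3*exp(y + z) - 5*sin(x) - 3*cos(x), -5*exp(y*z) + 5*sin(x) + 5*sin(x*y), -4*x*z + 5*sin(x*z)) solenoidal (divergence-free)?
No, ∇·F = 5*x*cos(x*y) + 5*x*cos(x*z) - 4*x - 5*z*exp(y*z) + 3*sin(x) - 5*cos(x)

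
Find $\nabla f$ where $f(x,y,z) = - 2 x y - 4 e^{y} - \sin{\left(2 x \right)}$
(-2*y - 2*cos(2*x), -2*x - 4*exp(y), 0)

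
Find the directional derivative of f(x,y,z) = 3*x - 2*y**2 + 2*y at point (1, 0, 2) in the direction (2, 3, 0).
12*sqrt(13)/13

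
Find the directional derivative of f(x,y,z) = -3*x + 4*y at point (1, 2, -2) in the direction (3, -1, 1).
-13*sqrt(11)/11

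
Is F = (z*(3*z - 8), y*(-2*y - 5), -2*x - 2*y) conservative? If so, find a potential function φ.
No, ∇×F = (-2, 6*z - 6, 0) ≠ 0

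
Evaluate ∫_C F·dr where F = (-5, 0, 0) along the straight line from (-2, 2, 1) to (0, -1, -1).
-10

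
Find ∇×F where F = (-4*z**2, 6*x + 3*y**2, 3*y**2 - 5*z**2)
(6*y, -8*z, 6)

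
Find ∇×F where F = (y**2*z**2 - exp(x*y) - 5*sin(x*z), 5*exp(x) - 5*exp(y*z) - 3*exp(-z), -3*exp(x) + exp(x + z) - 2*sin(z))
(5*y*exp(y*z) - 3*exp(-z), -5*x*cos(x*z) + 2*y**2*z + 3*exp(x) - exp(x + z), x*exp(x*y) - 2*y*z**2 + 5*exp(x))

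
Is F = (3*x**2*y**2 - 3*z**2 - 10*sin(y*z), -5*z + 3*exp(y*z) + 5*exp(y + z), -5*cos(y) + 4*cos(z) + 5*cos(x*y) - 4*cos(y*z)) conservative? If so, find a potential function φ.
No, ∇×F = (-5*x*sin(x*y) - 3*y*exp(y*z) + 4*z*sin(y*z) - 5*exp(y + z) + 5*sin(y) + 5, 5*y*sin(x*y) - 10*y*cos(y*z) - 6*z, -6*x**2*y + 10*z*cos(y*z)) ≠ 0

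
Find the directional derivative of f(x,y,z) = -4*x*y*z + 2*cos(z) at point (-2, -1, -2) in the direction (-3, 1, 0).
4*sqrt(10)/5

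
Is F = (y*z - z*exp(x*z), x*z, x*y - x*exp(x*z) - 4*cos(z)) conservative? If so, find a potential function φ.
Yes, F is conservative. φ = x*y*z - exp(x*z) - 4*sin(z)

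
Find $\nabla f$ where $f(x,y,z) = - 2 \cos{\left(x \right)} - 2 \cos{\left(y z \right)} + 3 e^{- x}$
(2*sin(x) - 3*exp(-x), 2*z*sin(y*z), 2*y*sin(y*z))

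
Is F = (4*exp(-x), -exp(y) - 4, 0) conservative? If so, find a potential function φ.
Yes, F is conservative. φ = -4*y - exp(y) - 4*exp(-x)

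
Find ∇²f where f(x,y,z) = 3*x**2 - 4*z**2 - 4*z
-2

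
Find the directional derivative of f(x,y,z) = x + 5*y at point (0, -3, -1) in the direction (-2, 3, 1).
13*sqrt(14)/14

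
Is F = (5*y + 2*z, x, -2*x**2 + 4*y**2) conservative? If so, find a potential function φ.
No, ∇×F = (8*y, 4*x + 2, -4) ≠ 0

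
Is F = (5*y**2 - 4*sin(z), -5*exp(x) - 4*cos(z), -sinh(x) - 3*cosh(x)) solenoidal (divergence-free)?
Yes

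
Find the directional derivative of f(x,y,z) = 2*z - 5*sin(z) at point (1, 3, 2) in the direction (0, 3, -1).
sqrt(10)*(5*cos(2) - 2)/10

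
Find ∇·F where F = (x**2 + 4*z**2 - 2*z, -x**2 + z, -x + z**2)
2*x + 2*z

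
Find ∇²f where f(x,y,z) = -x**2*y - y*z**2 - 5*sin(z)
-4*y + 5*sin(z)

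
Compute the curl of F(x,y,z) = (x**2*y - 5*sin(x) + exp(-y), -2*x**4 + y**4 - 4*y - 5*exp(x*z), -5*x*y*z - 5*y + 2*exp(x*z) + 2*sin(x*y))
(-5*x*z + 5*x*exp(x*z) + 2*x*cos(x*y) - 5, 5*y*z - 2*y*cos(x*y) - 2*z*exp(x*z), -8*x**3 - x**2 - 5*z*exp(x*z) + exp(-y))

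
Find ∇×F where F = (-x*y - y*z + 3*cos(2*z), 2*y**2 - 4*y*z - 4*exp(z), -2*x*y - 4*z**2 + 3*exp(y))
(-2*x + 4*y + 3*exp(y) + 4*exp(z), y - 6*sin(2*z), x + z)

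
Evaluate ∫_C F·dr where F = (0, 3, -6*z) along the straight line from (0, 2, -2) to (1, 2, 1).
9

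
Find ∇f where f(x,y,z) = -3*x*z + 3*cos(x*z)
(-3*z*(sin(x*z) + 1), 0, -3*x*(sin(x*z) + 1))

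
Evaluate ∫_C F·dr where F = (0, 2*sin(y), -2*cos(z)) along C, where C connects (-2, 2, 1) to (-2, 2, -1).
4*sin(1)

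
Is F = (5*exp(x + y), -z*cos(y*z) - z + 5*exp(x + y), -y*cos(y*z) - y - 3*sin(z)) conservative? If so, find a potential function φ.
Yes, F is conservative. φ = -y*z + 5*exp(x + y) - sin(y*z) + 3*cos(z)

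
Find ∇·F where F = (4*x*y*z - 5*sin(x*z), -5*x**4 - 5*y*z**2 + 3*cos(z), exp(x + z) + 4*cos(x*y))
4*y*z - 5*z**2 - 5*z*cos(x*z) + exp(x + z)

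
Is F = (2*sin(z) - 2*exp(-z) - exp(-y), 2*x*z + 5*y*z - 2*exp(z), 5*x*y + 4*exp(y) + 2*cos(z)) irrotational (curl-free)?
No, ∇×F = (3*x - 5*y + 4*exp(y) + 2*exp(z), -5*y + 2*cos(z) + 2*exp(-z), 2*z - exp(-y))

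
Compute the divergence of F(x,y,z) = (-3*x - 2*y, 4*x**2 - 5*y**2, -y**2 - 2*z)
-10*y - 5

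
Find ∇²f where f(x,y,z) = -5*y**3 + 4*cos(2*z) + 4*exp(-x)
-30*y - 16*cos(2*z) + 4*exp(-x)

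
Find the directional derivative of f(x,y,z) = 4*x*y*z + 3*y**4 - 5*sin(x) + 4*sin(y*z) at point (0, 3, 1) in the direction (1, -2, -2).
-641/3 - 32*cos(3)/3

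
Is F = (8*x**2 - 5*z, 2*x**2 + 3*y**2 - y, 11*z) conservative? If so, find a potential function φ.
No, ∇×F = (0, -5, 4*x) ≠ 0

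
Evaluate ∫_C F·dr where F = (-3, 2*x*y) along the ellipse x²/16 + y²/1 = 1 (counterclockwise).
0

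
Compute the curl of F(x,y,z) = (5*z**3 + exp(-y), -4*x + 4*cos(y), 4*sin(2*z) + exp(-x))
(0, 15*z**2 + exp(-x), -4 + exp(-y))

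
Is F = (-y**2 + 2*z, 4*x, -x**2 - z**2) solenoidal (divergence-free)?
No, ∇·F = -2*z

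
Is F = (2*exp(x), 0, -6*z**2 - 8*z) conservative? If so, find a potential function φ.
Yes, F is conservative. φ = -2*z**3 - 4*z**2 + 2*exp(x)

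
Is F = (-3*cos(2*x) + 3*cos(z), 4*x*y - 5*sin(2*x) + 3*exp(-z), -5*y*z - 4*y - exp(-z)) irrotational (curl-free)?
No, ∇×F = (-5*z - 4 + 3*exp(-z), -3*sin(z), 4*y - 10*cos(2*x))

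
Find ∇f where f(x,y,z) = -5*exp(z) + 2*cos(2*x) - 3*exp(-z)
(-4*sin(2*x), 0, -5*exp(z) + 3*exp(-z))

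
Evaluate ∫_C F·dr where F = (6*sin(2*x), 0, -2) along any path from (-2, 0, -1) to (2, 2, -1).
0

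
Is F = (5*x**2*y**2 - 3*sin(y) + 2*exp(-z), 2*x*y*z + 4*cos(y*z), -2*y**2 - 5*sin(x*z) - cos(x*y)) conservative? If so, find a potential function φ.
No, ∇×F = (-2*x*y + x*sin(x*y) + 4*y*sin(y*z) - 4*y, -y*sin(x*y) + 5*z*cos(x*z) - 2*exp(-z), -10*x**2*y + 2*y*z + 3*cos(y)) ≠ 0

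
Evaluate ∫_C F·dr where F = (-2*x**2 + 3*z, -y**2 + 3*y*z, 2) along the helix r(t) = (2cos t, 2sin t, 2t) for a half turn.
32/3 - 14*pi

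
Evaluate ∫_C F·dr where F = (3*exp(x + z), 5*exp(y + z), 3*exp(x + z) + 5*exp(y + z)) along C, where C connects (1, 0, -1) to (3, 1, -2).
-3 + 3*E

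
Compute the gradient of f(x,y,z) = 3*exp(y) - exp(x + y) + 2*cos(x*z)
(-2*z*sin(x*z) - exp(x + y), (3 - exp(x))*exp(y), -2*x*sin(x*z))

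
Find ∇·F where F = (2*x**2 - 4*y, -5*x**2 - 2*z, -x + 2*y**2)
4*x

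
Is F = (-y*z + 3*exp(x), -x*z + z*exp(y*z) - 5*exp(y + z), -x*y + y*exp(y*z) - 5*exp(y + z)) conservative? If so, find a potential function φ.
Yes, F is conservative. φ = -x*y*z + 3*exp(x) + exp(y*z) - 5*exp(y + z)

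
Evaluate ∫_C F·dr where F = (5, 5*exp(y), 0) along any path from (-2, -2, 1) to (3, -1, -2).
-5*exp(-2) + 5*exp(-1) + 25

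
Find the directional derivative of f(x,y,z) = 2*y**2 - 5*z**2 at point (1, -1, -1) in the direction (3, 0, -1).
-sqrt(10)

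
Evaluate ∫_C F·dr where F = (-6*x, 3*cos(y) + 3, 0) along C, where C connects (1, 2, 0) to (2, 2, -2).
-9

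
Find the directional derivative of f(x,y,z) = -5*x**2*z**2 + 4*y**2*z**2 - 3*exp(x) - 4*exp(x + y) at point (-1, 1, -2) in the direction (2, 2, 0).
sqrt(2)*(-3 + 64*E)*exp(-1)/2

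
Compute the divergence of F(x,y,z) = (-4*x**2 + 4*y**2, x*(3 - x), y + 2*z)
2 - 8*x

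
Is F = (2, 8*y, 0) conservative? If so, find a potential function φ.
Yes, F is conservative. φ = 2*x + 4*y**2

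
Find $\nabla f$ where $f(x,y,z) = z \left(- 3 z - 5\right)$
(0, 0, -6*z - 5)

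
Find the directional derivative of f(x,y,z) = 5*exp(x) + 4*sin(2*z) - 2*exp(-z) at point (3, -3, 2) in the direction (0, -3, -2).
-4*sqrt(13)*(4*exp(2)*cos(4) + 1)*exp(-2)/13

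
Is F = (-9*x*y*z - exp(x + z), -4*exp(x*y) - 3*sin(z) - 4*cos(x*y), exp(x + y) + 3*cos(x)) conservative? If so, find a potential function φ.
No, ∇×F = (exp(x + y) + 3*cos(z), -9*x*y - exp(x + y) - exp(x + z) + 3*sin(x), 9*x*z - 4*y*exp(x*y) + 4*y*sin(x*y)) ≠ 0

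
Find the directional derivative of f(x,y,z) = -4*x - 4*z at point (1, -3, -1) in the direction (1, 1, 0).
-2*sqrt(2)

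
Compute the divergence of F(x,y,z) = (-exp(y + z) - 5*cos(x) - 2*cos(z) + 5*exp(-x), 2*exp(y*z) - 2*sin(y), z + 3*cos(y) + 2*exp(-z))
2*z*exp(y*z) + 5*sin(x) - 2*cos(y) + 1 - 2*exp(-z) - 5*exp(-x)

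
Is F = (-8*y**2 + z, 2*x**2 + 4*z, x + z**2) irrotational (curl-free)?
No, ∇×F = (-4, 0, 4*x + 16*y)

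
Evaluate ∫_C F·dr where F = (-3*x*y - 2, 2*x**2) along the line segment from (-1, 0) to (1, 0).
-4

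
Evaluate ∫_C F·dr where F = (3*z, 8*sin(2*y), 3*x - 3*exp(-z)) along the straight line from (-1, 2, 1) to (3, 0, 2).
4*cos(4) - 3*exp(-1) + 3*exp(-2) + 17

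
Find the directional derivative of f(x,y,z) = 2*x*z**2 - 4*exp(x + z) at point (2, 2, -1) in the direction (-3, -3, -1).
2*sqrt(19)*(1 + 8*E)/19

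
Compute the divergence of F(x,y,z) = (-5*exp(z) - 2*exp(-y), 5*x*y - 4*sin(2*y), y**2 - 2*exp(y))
5*x - 8*cos(2*y)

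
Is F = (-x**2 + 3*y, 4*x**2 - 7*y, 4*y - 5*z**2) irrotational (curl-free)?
No, ∇×F = (4, 0, 8*x - 3)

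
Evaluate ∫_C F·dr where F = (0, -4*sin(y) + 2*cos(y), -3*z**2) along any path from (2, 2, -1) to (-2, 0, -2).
-2*sin(2) - 4*cos(2) + 11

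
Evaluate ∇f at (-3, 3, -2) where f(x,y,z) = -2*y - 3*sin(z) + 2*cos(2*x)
(4*sin(6), -2, -3*cos(2))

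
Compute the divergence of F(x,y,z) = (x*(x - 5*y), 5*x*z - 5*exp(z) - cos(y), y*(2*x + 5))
2*x - 5*y + sin(y)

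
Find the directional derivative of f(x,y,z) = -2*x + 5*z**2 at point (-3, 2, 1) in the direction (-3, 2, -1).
-2*sqrt(14)/7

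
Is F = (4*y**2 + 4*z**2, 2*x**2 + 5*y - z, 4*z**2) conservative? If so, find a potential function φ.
No, ∇×F = (1, 8*z, 4*x - 8*y) ≠ 0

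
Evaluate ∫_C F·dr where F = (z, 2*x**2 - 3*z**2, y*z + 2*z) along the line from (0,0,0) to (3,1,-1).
29/6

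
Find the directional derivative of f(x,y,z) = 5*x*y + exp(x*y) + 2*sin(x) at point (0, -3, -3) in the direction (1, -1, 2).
-8*sqrt(6)/3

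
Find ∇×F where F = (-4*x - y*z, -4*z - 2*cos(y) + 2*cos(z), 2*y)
(2*sin(z) + 6, -y, z)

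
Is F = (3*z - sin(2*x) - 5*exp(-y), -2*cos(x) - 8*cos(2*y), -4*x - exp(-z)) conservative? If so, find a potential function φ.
No, ∇×F = (0, 7, 2*sin(x) - 5*exp(-y)) ≠ 0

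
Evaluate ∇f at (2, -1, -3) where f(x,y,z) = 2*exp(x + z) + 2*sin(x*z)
(-6*cos(6) + 2*exp(-1), 0, 2*exp(-1) + 4*cos(6))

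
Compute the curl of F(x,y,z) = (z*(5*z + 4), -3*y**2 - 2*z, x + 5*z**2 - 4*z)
(2, 10*z + 3, 0)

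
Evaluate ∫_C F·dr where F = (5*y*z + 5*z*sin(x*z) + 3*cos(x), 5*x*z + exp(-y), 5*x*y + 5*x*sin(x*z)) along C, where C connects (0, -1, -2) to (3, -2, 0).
-exp(2) + 3*sin(3) + E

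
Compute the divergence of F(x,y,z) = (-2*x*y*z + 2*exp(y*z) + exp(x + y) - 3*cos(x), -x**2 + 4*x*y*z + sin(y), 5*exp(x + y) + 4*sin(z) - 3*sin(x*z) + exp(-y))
4*x*z - 3*x*cos(x*z) - 2*y*z + exp(x + y) + 3*sin(x) + cos(y) + 4*cos(z)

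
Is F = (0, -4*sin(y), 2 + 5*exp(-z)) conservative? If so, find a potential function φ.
Yes, F is conservative. φ = 2*z + 4*cos(y) - 5*exp(-z)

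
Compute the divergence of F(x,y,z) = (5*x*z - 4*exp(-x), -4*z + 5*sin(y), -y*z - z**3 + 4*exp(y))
-y - 3*z**2 + 5*z + 5*cos(y) + 4*exp(-x)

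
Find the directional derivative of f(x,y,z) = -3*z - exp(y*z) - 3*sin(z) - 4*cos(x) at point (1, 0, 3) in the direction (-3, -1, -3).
3*sqrt(19)*(-4*sin(1) + 3*cos(3) + 4)/19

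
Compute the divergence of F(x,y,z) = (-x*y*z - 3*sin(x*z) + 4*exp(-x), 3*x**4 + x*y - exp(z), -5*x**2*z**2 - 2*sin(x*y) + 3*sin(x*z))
-10*x**2*z + 3*x*cos(x*z) + x - y*z - 3*z*cos(x*z) - 4*exp(-x)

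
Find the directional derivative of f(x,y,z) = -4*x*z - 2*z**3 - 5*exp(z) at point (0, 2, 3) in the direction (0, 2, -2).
sqrt(2)*(54 + 5*exp(3))/2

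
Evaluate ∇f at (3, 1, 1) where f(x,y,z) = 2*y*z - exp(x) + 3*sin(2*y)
(-exp(3), 6*cos(2) + 2, 2)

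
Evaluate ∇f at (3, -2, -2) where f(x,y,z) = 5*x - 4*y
(5, -4, 0)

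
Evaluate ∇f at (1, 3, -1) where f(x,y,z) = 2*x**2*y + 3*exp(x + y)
(12 + 3*exp(4), 2 + 3*exp(4), 0)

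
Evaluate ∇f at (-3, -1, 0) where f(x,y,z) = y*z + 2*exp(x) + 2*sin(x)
(2*cos(3) + 2*exp(-3), 0, -1)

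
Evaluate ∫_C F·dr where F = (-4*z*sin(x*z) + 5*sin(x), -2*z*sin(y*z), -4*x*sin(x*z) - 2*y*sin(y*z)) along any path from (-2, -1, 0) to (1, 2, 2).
-6 + 9*cos(2) - 5*cos(1) + 2*cos(4)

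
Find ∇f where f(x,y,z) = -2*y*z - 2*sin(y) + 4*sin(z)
(0, -2*z - 2*cos(y), -2*y + 4*cos(z))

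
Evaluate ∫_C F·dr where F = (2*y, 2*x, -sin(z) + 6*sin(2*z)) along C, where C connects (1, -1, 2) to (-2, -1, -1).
3*cos(4) + cos(1) - 4*cos(2) + 6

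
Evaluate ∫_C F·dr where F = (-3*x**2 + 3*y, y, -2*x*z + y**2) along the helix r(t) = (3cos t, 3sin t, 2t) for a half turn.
102 - 9*pi/2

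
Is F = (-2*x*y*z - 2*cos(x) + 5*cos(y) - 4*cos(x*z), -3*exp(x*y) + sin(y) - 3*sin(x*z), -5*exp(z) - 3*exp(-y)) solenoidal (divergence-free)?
No, ∇·F = -3*x*exp(x*y) - 2*y*z + 4*z*sin(x*z) - 5*exp(z) + 2*sin(x) + cos(y)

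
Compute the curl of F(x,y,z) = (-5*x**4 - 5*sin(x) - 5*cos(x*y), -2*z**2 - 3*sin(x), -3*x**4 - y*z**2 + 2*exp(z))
(z*(4 - z), 12*x**3, -5*x*sin(x*y) - 3*cos(x))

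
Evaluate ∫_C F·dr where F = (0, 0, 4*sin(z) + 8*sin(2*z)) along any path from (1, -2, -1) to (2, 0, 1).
0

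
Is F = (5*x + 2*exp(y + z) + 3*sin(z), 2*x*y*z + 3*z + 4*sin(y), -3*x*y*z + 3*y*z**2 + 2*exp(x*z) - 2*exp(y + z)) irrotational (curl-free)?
No, ∇×F = (-2*x*y - 3*x*z + 3*z**2 - 2*exp(y + z) - 3, 3*y*z - 2*z*exp(x*z) + 2*exp(y + z) + 3*cos(z), 2*y*z - 2*exp(y + z))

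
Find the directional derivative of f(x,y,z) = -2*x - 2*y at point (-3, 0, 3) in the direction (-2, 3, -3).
-sqrt(22)/11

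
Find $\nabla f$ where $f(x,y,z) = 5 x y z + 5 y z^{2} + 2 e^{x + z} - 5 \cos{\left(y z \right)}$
(5*y*z + 2*exp(x + z), 5*z*(x + z + sin(y*z)), 5*x*y + 10*y*z + 5*y*sin(y*z) + 2*exp(x + z))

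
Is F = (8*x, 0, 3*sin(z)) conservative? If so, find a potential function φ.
Yes, F is conservative. φ = 4*x**2 - 3*cos(z)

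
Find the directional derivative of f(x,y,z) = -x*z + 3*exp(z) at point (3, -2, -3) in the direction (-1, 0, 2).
3*sqrt(5)*(2 - 3*exp(3))*exp(-3)/5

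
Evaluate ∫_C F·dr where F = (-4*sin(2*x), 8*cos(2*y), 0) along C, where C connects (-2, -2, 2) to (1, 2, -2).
8*sin(4) + 2*cos(2) - 2*cos(4)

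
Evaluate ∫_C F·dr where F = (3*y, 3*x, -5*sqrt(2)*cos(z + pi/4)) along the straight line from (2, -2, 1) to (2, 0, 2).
-5*sqrt(2)*sin(pi/4 + 2) + 5*sqrt(2)*sin(pi/4 + 1) + 12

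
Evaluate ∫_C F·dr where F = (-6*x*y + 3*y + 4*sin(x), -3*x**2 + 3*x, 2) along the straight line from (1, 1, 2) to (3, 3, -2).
-62 + 4*cos(1) - 4*cos(3)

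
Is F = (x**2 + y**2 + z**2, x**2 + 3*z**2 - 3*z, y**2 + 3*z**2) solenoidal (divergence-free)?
No, ∇·F = 2*x + 6*z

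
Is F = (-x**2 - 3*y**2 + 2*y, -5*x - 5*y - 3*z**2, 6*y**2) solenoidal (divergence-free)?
No, ∇·F = -2*x - 5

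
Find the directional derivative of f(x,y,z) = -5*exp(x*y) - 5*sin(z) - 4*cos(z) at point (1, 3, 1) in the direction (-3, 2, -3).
sqrt(22)*(-12*sin(1) + 15*cos(1) + 35*exp(3))/22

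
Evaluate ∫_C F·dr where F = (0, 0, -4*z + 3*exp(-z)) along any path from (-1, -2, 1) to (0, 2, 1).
0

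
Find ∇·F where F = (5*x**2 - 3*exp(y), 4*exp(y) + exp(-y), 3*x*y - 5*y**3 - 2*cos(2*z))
10*x + 4*exp(y) + 4*sin(2*z) - exp(-y)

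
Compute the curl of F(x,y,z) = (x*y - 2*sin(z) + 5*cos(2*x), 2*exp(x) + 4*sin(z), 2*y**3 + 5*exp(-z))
(6*y**2 - 4*cos(z), -2*cos(z), -x + 2*exp(x))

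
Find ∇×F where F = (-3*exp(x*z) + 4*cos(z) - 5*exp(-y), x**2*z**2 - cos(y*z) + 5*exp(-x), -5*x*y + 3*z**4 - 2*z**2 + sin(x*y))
(-2*x**2*z + x*cos(x*y) - 5*x - y*sin(y*z), -3*x*exp(x*z) - y*cos(x*y) + 5*y - 4*sin(z), 2*x*z**2 - 5*exp(-y) - 5*exp(-x))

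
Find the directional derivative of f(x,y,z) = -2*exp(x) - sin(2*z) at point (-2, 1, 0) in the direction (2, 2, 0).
-sqrt(2)*exp(-2)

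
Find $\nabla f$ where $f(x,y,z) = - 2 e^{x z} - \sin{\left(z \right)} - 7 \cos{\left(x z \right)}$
(z*(-2*exp(x*z) + 7*sin(x*z)), 0, -2*x*exp(x*z) + 7*x*sin(x*z) - cos(z))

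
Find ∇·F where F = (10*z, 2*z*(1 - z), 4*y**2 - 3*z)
-3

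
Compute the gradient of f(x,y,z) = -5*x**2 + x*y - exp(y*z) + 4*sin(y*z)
(-10*x + y, x - z*exp(y*z) + 4*z*cos(y*z), y*(-exp(y*z) + 4*cos(y*z)))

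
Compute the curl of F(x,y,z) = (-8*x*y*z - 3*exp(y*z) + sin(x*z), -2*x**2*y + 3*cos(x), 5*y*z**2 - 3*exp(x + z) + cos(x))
(5*z**2, -8*x*y + x*cos(x*z) - 3*y*exp(y*z) + 3*exp(x + z) + sin(x), -4*x*y + 8*x*z + 3*z*exp(y*z) - 3*sin(x))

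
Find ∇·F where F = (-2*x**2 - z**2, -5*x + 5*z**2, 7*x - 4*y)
-4*x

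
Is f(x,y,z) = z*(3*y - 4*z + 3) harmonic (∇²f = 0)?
No, ∇²f = -8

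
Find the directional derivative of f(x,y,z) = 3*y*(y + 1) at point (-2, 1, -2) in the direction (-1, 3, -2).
27*sqrt(14)/14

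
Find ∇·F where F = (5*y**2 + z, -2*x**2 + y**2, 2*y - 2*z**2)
2*y - 4*z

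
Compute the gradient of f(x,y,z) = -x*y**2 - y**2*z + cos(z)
(-y**2, 2*y*(-x - z), -y**2 - sin(z))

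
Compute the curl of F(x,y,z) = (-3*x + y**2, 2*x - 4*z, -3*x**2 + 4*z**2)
(4, 6*x, 2 - 2*y)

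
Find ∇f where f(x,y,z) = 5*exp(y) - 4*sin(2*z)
(0, 5*exp(y), -8*cos(2*z))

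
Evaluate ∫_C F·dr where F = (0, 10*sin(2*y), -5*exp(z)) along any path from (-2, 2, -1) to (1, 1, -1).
5*cos(4) - 5*cos(2)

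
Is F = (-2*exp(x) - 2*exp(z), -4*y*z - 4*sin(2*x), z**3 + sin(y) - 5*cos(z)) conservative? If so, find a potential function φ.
No, ∇×F = (4*y + cos(y), -2*exp(z), -8*cos(2*x)) ≠ 0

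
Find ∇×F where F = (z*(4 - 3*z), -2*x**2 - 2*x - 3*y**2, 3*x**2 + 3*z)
(0, -6*x - 6*z + 4, -4*x - 2)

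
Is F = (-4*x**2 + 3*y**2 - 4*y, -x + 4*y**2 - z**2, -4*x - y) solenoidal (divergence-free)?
No, ∇·F = -8*x + 8*y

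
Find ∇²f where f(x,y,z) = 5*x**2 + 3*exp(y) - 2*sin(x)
3*exp(y) + 2*sin(x) + 10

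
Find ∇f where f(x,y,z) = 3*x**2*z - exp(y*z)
(6*x*z, -z*exp(y*z), 3*x**2 - y*exp(y*z))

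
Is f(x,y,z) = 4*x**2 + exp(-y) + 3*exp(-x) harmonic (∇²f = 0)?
No, ∇²f = 8 + exp(-y) + 3*exp(-x)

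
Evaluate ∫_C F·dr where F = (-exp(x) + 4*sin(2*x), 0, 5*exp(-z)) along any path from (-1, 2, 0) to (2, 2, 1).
-exp(2) - 4*exp(-1) + 2*cos(2) - 2*cos(4) + 5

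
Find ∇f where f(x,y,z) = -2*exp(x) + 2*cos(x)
(-2*exp(x) - 2*sin(x), 0, 0)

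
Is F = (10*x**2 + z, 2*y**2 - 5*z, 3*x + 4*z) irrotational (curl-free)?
No, ∇×F = (5, -2, 0)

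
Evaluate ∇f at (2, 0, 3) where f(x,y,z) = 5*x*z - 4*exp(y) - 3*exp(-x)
(3*exp(-2) + 15, -4, 10)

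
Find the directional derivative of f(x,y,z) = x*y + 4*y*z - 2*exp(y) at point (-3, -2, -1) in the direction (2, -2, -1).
4*exp(-2)/3 + 6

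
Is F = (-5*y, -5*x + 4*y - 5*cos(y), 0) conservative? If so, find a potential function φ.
Yes, F is conservative. φ = -5*x*y + 2*y**2 - 5*sin(y)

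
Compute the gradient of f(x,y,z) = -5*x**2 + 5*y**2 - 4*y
(-10*x, 10*y - 4, 0)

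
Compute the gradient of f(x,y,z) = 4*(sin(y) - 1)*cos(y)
(0, 4*sin(y) + 4*cos(2*y), 0)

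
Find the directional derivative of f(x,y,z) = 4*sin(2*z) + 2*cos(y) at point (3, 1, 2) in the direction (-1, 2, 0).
-4*sqrt(5)*sin(1)/5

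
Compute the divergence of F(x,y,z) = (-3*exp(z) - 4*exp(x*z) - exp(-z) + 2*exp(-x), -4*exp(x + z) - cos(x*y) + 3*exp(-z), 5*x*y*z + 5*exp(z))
5*x*y + x*sin(x*y) - 4*z*exp(x*z) + 5*exp(z) - 2*exp(-x)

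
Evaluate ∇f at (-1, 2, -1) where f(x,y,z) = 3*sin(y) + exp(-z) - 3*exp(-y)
(0, 3*cos(2) + 3*exp(-2), -E)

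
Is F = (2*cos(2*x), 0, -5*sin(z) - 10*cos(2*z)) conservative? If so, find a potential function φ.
Yes, F is conservative. φ = sin(2*x) - 5*sin(2*z) + 5*cos(z)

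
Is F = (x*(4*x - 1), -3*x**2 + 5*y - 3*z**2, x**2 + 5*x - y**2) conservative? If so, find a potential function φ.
No, ∇×F = (-2*y + 6*z, -2*x - 5, -6*x) ≠ 0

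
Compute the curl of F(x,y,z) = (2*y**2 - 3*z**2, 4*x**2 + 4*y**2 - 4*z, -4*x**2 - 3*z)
(4, 8*x - 6*z, 8*x - 4*y)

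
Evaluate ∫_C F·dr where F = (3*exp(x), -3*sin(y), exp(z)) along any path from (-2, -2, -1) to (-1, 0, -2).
-2*exp(-2) + 2*exp(-1) - 3*cos(2) + 3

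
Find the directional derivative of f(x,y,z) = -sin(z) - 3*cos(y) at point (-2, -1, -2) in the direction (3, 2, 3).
-3*sqrt(22)*(cos(2) + 2*sin(1))/22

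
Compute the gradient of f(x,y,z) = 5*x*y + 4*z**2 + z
(5*y, 5*x, 8*z + 1)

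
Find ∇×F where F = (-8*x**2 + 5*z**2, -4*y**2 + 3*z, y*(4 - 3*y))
(1 - 6*y, 10*z, 0)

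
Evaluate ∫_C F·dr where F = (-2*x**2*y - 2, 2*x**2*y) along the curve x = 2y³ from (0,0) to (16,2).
-23456/5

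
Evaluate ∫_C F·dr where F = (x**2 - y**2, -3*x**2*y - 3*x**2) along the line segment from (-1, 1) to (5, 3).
-134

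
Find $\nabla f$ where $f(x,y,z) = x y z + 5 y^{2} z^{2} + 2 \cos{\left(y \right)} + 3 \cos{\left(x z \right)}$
(z*(y - 3*sin(x*z)), x*z + 10*y*z**2 - 2*sin(y), x*y - 3*x*sin(x*z) + 10*y**2*z)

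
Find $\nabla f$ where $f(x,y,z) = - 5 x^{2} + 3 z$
(-10*x, 0, 3)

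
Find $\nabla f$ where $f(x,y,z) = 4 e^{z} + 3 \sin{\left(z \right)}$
(0, 0, 4*exp(z) + 3*cos(z))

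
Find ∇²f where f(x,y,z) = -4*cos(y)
4*cos(y)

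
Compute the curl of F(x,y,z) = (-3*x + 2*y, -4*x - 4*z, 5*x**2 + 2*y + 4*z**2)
(6, -10*x, -6)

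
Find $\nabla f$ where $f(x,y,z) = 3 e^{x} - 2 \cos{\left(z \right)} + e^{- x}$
(3*exp(x) - exp(-x), 0, 2*sin(z))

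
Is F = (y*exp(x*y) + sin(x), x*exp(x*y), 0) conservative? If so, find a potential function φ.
Yes, F is conservative. φ = exp(x*y) - cos(x)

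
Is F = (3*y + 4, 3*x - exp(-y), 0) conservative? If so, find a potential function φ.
Yes, F is conservative. φ = 3*x*y + 4*x + exp(-y)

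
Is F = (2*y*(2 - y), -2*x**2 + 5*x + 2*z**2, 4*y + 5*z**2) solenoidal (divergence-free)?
No, ∇·F = 10*z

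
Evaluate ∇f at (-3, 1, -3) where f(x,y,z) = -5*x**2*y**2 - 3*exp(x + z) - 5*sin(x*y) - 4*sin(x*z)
(12*cos(9) - 3*exp(-6) - 5*cos(3) + 30, -90 + 15*cos(3), 12*cos(9) - 3*exp(-6))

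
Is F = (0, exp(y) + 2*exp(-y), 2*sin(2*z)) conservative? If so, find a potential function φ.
Yes, F is conservative. φ = exp(y) - cos(2*z) - 2*exp(-y)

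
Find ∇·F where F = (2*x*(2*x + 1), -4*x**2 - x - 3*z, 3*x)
8*x + 2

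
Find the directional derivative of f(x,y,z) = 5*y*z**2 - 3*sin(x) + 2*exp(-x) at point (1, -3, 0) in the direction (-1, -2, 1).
sqrt(6)*(2 + 3*E*cos(1))*exp(-1)/6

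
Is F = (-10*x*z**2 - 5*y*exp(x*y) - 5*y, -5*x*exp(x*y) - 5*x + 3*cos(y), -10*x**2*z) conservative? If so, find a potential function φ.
Yes, F is conservative. φ = -5*x**2*z**2 - 5*x*y - 5*exp(x*y) + 3*sin(y)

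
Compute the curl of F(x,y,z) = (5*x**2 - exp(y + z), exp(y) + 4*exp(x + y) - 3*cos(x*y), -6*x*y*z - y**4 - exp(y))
(-6*x*z - 4*y**3 - exp(y), 6*y*z - exp(y + z), 3*y*sin(x*y) + 4*exp(x + y) + exp(y + z))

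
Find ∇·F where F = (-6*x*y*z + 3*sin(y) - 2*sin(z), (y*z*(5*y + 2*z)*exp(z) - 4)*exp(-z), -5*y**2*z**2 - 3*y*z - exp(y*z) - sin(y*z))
-10*y**2*z + 4*y*z - y*exp(y*z) - y*cos(y*z) - 3*y + 2*z**2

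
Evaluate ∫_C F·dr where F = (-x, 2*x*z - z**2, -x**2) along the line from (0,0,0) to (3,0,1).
-15/2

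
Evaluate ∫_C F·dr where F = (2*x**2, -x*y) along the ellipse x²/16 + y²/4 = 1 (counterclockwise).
0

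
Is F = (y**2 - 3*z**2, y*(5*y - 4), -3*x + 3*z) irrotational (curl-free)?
No, ∇×F = (0, 3 - 6*z, -2*y)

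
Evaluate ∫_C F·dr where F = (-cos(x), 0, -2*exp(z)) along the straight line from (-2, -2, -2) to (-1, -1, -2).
-sin(2) + sin(1)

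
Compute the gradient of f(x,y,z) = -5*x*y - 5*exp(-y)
(-5*y, -5*x + 5*exp(-y), 0)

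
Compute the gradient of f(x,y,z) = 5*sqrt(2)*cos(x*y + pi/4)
(-5*sqrt(2)*y*sin(x*y + pi/4), -5*sqrt(2)*x*sin(x*y + pi/4), 0)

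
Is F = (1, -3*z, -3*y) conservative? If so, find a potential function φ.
Yes, F is conservative. φ = x - 3*y*z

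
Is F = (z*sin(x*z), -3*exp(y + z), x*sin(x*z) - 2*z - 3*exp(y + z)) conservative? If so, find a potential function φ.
Yes, F is conservative. φ = -z**2 - 3*exp(y + z) - cos(x*z)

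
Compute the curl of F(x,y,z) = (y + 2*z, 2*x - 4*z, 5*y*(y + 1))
(10*y + 9, 2, 1)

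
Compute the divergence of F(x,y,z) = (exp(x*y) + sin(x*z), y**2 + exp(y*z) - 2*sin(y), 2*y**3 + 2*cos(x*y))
y*exp(x*y) + 2*y + z*exp(y*z) + z*cos(x*z) - 2*cos(y)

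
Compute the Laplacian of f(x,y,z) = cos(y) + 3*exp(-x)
-cos(y) + 3*exp(-x)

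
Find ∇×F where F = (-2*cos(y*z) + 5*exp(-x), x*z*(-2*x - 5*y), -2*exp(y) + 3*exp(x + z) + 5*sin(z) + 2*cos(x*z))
(x*(2*x + 5*y) - 2*exp(y), 2*y*sin(y*z) + 2*z*sin(x*z) - 3*exp(x + z), -z*(4*x + 5*y + 2*sin(y*z)))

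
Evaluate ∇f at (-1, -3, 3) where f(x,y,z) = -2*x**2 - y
(4, -1, 0)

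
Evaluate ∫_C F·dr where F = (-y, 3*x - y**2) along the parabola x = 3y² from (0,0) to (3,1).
2/3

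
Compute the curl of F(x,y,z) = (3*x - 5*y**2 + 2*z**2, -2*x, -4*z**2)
(0, 4*z, 10*y - 2)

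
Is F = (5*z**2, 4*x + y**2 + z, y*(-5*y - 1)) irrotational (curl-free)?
No, ∇×F = (-10*y - 2, 10*z, 4)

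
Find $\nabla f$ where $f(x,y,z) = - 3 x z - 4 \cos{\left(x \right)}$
(-3*z + 4*sin(x), 0, -3*x)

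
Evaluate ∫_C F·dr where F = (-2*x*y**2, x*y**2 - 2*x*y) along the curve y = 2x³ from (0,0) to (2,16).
61696/35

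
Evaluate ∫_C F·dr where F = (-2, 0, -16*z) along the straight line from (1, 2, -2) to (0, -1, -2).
2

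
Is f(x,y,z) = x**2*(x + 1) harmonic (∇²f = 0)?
No, ∇²f = 6*x + 2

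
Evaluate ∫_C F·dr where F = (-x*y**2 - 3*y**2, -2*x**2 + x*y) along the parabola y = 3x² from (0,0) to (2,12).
-1008/5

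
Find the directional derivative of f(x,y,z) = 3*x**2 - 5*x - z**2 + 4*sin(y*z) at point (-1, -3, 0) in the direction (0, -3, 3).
-6*sqrt(2)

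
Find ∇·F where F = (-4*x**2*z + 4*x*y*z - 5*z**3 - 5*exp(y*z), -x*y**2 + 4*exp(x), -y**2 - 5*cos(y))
-2*x*y - 8*x*z + 4*y*z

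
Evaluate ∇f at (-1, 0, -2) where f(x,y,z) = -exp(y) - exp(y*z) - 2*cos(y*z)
(0, 1, 0)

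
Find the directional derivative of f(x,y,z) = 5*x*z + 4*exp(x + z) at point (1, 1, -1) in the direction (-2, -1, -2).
-16/3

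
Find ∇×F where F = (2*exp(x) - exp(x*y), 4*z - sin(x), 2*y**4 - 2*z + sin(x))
(8*y**3 - 4, -cos(x), x*exp(x*y) - cos(x))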